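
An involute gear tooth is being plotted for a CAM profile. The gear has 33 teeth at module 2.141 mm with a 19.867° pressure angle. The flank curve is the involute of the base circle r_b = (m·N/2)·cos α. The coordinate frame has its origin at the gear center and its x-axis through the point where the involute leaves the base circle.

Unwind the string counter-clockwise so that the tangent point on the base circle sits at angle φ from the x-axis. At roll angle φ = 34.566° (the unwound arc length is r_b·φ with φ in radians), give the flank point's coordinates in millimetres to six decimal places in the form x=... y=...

x=38.730994 y=2.344340

pitch radius r_p = m·N/2 = 2.141·33/2 = 35.326500
base radius r_b = r_p·cos α = 35.326500·cos 19.867° = 33.224009
roll angle φ = 34.566° = 0.60329051 rad
x = r_b·(cos φ + φ·sin φ) = 33.224009·(0.82347319 + 0.60329051·0.56735519) = 38.730994
y = r_b·(sin φ − φ·cos φ) = 33.224009·(0.56735519 − 0.60329051·0.82347319) = 2.344340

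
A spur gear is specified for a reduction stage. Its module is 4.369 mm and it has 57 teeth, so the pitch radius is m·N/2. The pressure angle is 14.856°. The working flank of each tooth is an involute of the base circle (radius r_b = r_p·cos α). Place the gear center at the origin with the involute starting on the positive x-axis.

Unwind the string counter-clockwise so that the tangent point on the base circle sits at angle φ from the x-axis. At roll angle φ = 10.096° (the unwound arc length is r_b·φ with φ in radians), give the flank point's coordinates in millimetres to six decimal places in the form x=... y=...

x=122.208306 y=0.218812

pitch radius r_p = m·N/2 = 4.369·57/2 = 124.516500
base radius r_b = r_p·cos α = 124.516500·cos 14.856° = 120.354319
roll angle φ = 10.096° = 0.17620844 rad
x = r_b·(cos φ + φ·sin φ) = 120.354319·(0.98451542 + 0.17620844·0.17529799) = 122.208306
y = r_b·(sin φ − φ·cos φ) = 120.354319·(0.17529799 − 0.17620844·0.98451542) = 0.218812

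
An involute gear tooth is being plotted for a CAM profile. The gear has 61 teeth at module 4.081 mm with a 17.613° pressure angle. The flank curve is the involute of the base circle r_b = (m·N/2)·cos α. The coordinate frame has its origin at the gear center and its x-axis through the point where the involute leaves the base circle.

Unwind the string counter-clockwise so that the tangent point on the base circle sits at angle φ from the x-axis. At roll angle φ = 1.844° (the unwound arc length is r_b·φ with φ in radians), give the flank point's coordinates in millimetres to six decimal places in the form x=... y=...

pitch radius r_p = m·N/2 = 4.081·61/2 = 124.470500
base radius r_b = r_p·cos α = 124.470500·cos 17.613° = 118.635577
roll angle φ = 1.844° = 0.03218387 rad
x = r_b·(cos φ + φ·sin φ) = 118.635577·(0.99948214 + 0.03218387·0.03217832) = 118.697002
y = r_b·(sin φ − φ·cos φ) = 118.635577·(0.03217832 − 0.03218387·0.99948214) = 0.001318

x=118.697002 y=0.001318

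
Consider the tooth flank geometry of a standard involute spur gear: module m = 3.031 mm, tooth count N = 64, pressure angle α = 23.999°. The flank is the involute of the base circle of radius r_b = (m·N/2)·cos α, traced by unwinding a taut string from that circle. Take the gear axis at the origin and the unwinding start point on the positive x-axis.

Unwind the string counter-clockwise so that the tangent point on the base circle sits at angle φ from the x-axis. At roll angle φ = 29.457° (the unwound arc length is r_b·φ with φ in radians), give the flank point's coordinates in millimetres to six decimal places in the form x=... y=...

pitch radius r_p = m·N/2 = 3.031·64/2 = 96.992000
base radius r_b = r_p·cos α = 96.992000·cos 23.999° = 88.607290
roll angle φ = 29.457° = 0.51412164 rad
x = r_b·(cos φ + φ·sin φ) = 88.607290·(0.87072501 + 0.51412164·0.49177023) = 99.555139
y = r_b·(sin φ − φ·cos φ) = 88.607290·(0.49177023 − 0.51412164·0.87072501) = 3.908614

x=99.555139 y=3.908614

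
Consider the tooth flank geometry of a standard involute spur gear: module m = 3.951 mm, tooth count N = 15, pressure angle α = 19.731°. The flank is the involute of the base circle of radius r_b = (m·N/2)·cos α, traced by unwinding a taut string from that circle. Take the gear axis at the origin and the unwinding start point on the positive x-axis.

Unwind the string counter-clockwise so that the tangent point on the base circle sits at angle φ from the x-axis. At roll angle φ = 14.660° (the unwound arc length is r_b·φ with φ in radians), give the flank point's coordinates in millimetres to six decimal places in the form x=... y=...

x=28.790855 y=0.154724

pitch radius r_p = m·N/2 = 3.951·15/2 = 29.632500
base radius r_b = r_p·cos α = 29.632500·cos 19.731° = 27.892717
roll angle φ = 14.660° = 0.25586527 rad
x = r_b·(cos φ + φ·sin φ) = 27.892717·(0.96744467 + 0.25586527·0.25308260) = 28.790855
y = r_b·(sin φ − φ·cos φ) = 27.892717·(0.25308260 − 0.25586527·0.96744467) = 0.154724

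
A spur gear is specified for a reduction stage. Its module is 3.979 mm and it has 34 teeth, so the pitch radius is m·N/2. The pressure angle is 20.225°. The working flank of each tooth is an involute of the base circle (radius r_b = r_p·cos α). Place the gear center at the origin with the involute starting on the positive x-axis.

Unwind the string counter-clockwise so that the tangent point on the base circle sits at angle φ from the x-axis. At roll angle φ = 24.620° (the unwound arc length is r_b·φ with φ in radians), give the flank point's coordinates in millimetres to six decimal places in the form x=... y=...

pitch radius r_p = m·N/2 = 3.979·34/2 = 67.643000
base radius r_b = r_p·cos α = 67.643000·cos 20.225° = 63.472286
roll angle φ = 24.620° = 0.42970006 rad
x = r_b·(cos φ + φ·sin φ) = 63.472286·(0.90909074 + 0.42970006·0.41659815) = 69.064385
y = r_b·(sin φ − φ·cos φ) = 63.472286·(0.41659815 − 0.42970006·0.90909074) = 1.647855

x=69.064385 y=1.647855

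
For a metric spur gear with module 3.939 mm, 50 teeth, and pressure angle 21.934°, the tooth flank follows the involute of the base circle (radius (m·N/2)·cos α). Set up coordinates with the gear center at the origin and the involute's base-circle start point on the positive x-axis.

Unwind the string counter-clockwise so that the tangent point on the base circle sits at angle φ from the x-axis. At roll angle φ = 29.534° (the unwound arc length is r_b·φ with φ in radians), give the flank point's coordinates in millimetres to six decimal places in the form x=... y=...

pitch radius r_p = m·N/2 = 3.939·50/2 = 98.475000
base radius r_b = r_p·cos α = 98.475000·cos 21.934° = 91.346863
roll angle φ = 29.534° = 0.51546554 rad
x = r_b·(cos φ + φ·sin φ) = 91.346863·(0.87006333 + 0.51546554·0.49293995) = 102.688206
y = r_b·(sin φ − φ·cos φ) = 91.346863·(0.49293995 − 0.51546554·0.87006333) = 4.060577

x=102.688206 y=4.060577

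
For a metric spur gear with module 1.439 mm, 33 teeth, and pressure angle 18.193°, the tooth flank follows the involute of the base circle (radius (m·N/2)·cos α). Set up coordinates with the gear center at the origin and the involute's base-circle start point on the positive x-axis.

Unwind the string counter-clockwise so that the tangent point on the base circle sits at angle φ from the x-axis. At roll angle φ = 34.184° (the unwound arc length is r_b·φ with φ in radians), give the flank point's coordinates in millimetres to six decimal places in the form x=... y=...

x=26.220921 y=1.540685

pitch radius r_p = m·N/2 = 1.439·33/2 = 23.743500
base radius r_b = r_p·cos α = 23.743500·cos 18.193° = 22.556567
roll angle φ = 34.184° = 0.59662335 rad
x = r_b·(cos φ + φ·sin φ) = 22.556567·(0.82723751 + 0.59662335·0.56185239) = 26.220921
y = r_b·(sin φ − φ·cos φ) = 22.556567·(0.56185239 − 0.59662335·0.82723751) = 1.540685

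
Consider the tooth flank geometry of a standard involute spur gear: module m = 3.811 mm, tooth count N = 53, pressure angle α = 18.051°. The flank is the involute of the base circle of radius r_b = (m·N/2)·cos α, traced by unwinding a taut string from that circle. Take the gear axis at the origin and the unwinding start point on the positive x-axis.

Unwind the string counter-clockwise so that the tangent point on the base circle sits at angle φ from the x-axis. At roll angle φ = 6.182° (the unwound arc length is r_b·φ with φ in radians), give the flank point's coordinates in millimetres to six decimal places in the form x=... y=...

pitch radius r_p = m·N/2 = 3.811·53/2 = 100.991500
base radius r_b = r_p·cos α = 100.991500·cos 18.051° = 96.020807
roll angle φ = 6.182° = 0.10789625 rad
x = r_b·(cos φ + φ·sin φ) = 96.020807·(0.99418484 + 0.10789625·0.10768703) = 96.578100
y = r_b·(sin φ − φ·cos φ) = 96.020807·(0.10768703 − 0.10789625·0.99418484) = 0.040157

x=96.578100 y=0.040157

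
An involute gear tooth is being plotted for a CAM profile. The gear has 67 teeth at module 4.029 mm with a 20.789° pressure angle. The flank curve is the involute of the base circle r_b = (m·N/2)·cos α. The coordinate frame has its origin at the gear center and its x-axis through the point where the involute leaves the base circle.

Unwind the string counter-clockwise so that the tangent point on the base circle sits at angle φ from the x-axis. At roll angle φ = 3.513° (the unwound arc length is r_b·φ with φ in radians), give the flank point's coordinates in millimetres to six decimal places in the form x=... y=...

x=126.420984 y=0.009691

pitch radius r_p = m·N/2 = 4.029·67/2 = 134.971500
base radius r_b = r_p·cos α = 134.971500·cos 20.789° = 126.184023
roll angle φ = 3.513° = 0.06131342 rad
x = r_b·(cos φ + φ·sin φ) = 126.184023·(0.99812092 + 0.06131342·0.06127501) = 126.420984
y = r_b·(sin φ − φ·cos φ) = 126.184023·(0.06127501 − 0.06131342·0.99812092) = 0.009691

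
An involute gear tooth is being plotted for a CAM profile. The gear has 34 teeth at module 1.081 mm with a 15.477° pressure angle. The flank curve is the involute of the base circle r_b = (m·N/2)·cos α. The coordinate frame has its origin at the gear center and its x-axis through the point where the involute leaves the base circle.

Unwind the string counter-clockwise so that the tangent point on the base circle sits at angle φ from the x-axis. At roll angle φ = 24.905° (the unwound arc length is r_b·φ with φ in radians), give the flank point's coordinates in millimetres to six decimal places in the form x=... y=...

x=19.305537 y=0.475747

pitch radius r_p = m·N/2 = 1.081·34/2 = 18.377000
base radius r_b = r_p·cos α = 18.377000·cos 15.477° = 17.710607
roll angle φ = 24.905° = 0.43467425 rad
x = r_b·(cos φ + φ·sin φ) = 17.710607·(0.90700727 + 0.43467425·0.42111497) = 19.305537
y = r_b·(sin φ − φ·cos φ) = 17.710607·(0.42111497 − 0.43467425·0.90700727) = 0.475747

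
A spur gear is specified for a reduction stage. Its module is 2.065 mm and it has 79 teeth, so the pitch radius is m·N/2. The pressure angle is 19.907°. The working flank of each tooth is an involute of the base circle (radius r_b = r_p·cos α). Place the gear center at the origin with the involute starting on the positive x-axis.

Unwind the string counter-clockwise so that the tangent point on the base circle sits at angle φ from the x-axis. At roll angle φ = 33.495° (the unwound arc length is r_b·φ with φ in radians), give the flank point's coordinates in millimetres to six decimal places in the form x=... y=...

x=88.700144 y=4.935081

pitch radius r_p = m·N/2 = 2.065·79/2 = 81.567500
base radius r_b = r_p·cos α = 81.567500·cos 19.907° = 76.693559
roll angle φ = 33.495° = 0.58459803 rad
x = r_b·(cos φ + φ·sin φ) = 76.693559·(0.83393398 + 0.58459803·0.55186421) = 88.700144
y = r_b·(sin φ − φ·cos φ) = 76.693559·(0.55186421 − 0.58459803·0.83393398) = 4.935081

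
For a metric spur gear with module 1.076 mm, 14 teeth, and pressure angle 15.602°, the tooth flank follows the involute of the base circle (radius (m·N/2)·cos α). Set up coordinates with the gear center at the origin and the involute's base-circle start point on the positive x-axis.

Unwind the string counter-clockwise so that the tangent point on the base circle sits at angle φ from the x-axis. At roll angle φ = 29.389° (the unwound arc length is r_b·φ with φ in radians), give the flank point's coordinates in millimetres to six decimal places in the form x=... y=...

pitch radius r_p = m·N/2 = 1.076·14/2 = 7.532000
base radius r_b = r_p·cos α = 7.532000·cos 15.602° = 7.254470
roll angle φ = 29.389° = 0.51293481 rad
x = r_b·(cos φ + φ·sin φ) = 7.254470·(0.87130804 + 0.51293481·0.49073648) = 8.146943
y = r_b·(sin φ − φ·cos φ) = 7.254470·(0.49073648 − 0.51293481·0.87130804) = 0.317835

x=8.146943 y=0.317835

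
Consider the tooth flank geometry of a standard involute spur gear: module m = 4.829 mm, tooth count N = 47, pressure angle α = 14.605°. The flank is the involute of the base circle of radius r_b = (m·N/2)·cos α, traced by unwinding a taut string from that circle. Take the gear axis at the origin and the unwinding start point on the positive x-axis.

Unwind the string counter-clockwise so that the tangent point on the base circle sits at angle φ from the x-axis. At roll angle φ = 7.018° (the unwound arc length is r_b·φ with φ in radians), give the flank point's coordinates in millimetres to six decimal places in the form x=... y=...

x=110.635285 y=0.067168

pitch radius r_p = m·N/2 = 4.829·47/2 = 113.481500
base radius r_b = r_p·cos α = 113.481500·cos 14.605° = 109.814592
roll angle φ = 7.018° = 0.12248721 rad
x = r_b·(cos φ + φ·sin φ) = 109.814592·(0.99250782 + 0.12248721·0.12218115) = 110.635285
y = r_b·(sin φ − φ·cos φ) = 109.814592·(0.12218115 − 0.12248721·0.99250782) = 0.067168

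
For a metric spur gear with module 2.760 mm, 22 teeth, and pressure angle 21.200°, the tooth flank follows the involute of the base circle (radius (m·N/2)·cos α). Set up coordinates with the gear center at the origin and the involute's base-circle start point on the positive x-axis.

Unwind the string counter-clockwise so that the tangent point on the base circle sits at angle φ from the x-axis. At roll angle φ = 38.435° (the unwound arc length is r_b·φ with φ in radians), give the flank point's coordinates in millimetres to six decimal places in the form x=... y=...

pitch radius r_p = m·N/2 = 2.760·22/2 = 30.360000
base radius r_b = r_p·cos α = 30.360000·cos 21.200° = 28.305351
roll angle φ = 38.435° = 0.67081730 rad
x = r_b·(cos φ + φ·sin φ) = 28.305351·(0.78331387 + 0.67081730·0.62162640) = 33.975241
y = r_b·(sin φ − φ·cos φ) = 28.305351·(0.62162640 − 0.67081730·0.78331387) = 2.722009

x=33.975241 y=2.722009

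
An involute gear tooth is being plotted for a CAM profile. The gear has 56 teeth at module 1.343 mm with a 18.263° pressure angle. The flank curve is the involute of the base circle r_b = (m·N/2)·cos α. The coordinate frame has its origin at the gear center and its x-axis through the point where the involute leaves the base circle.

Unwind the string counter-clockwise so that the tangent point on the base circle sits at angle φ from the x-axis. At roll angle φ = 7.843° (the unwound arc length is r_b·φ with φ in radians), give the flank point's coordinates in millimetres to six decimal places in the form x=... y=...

x=36.042810 y=0.030474

pitch radius r_p = m·N/2 = 1.343·56/2 = 37.604000
base radius r_b = r_p·cos α = 37.604000·cos 18.263° = 35.709813
roll angle φ = 7.843° = 0.13688617 rad
x = r_b·(cos φ + φ·sin φ) = 35.709813·(0.99064571 + 0.13688617·0.13645908) = 36.042810
y = r_b·(sin φ − φ·cos φ) = 35.709813·(0.13645908 − 0.13688617·0.99064571) = 0.030474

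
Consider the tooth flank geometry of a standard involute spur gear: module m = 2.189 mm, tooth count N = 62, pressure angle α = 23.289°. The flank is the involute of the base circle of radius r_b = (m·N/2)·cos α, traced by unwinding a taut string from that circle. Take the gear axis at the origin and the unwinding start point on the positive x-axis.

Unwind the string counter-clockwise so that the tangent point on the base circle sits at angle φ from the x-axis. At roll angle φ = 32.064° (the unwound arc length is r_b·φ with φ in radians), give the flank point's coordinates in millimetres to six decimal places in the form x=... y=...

pitch radius r_p = m·N/2 = 2.189·62/2 = 67.859000
base radius r_b = r_p·cos α = 67.859000·cos 23.289° = 62.330005
roll angle φ = 32.064° = 0.55962237 rad
x = r_b·(cos φ + φ·sin φ) = 62.330005·(0.84745564 + 0.55962237·0.53086621) = 71.339200
y = r_b·(sin φ − φ·cos φ) = 62.330005·(0.53086621 − 0.55962237·0.84745564) = 3.528569

x=71.339200 y=3.528569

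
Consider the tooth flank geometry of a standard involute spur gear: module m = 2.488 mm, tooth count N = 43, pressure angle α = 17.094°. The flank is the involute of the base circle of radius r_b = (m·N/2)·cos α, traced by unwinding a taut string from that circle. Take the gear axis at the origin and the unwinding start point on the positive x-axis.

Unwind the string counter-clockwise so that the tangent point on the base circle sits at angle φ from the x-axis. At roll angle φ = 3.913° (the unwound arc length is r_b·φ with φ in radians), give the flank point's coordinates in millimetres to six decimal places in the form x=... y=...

pitch radius r_p = m·N/2 = 2.488·43/2 = 53.492000
base radius r_b = r_p·cos α = 53.492000·cos 17.094° = 51.128927
roll angle φ = 3.913° = 0.06829473 rad
x = r_b·(cos φ + φ·sin φ) = 51.128927·(0.99766882 + 0.06829473·0.06824166) = 51.248025
y = r_b·(sin φ − φ·cos φ) = 51.128927·(0.06824166 − 0.06829473·0.99766882) = 0.005426

x=51.248025 y=0.005426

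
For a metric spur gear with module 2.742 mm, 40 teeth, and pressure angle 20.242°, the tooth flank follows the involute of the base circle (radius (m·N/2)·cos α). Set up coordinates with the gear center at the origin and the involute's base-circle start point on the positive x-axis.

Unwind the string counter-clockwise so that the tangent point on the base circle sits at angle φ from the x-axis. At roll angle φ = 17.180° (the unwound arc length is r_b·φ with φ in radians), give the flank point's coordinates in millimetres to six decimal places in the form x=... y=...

pitch radius r_p = m·N/2 = 2.742·40/2 = 54.840000
base radius r_b = r_p·cos α = 54.840000·cos 20.242° = 51.453063
roll angle φ = 17.180° = 0.29984757 rad
x = r_b·(cos φ + φ·sin φ) = 51.453063·(0.95538153 + 0.29984757·0.29537458) = 53.714367
y = r_b·(sin φ − φ·cos φ) = 51.453063·(0.29537458 − 0.29984757·0.95538153) = 0.458228

x=53.714367 y=0.458228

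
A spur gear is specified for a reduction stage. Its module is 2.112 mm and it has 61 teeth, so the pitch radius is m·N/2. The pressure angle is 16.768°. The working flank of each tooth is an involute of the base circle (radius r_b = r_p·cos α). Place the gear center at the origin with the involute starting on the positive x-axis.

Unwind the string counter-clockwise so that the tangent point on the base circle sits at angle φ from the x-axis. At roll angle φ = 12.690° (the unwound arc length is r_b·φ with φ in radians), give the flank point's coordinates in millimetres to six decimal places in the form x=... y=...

x=63.171346 y=0.222273

pitch radius r_p = m·N/2 = 2.112·61/2 = 64.416000
base radius r_b = r_p·cos α = 64.416000·cos 16.768° = 61.677082
roll angle φ = 12.690° = 0.22148228 rad
x = r_b·(cos φ + φ·sin φ) = 61.677082·(0.97557290 + 0.22148228·0.21967594) = 63.171346
y = r_b·(sin φ − φ·cos φ) = 61.677082·(0.21967594 − 0.22148228·0.97557290) = 0.222273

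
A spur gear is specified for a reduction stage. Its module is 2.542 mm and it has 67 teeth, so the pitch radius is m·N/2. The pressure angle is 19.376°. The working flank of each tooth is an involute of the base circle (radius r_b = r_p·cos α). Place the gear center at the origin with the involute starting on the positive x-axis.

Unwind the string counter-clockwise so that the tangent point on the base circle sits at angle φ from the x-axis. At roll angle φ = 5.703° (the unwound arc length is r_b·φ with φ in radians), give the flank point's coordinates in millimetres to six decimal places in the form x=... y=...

x=80.730819 y=0.026381

pitch radius r_p = m·N/2 = 2.542·67/2 = 85.157000
base radius r_b = r_p·cos α = 85.157000·cos 19.376° = 80.333853
roll angle φ = 5.703° = 0.09953613 rad
x = r_b·(cos φ + φ·sin φ) = 80.333853·(0.99505037 + 0.09953613·0.09937185) = 80.730819
y = r_b·(sin φ − φ·cos φ) = 80.333853·(0.09937185 − 0.09953613·0.99505037) = 0.026381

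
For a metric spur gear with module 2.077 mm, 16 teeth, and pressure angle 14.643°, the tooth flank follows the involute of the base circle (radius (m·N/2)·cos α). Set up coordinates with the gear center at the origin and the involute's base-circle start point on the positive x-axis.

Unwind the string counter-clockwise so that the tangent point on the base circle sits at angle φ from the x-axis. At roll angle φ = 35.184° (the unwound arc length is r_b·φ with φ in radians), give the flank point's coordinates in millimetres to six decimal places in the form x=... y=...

pitch radius r_p = m·N/2 = 2.077·16/2 = 16.616000
base radius r_b = r_p·cos α = 16.616000·cos 14.643° = 16.076308
roll angle φ = 35.184° = 0.61407664 rad
x = r_b·(cos φ + φ·sin φ) = 16.076308·(0.81730584 + 0.61407664·0.57620410) = 18.827596
y = r_b·(sin φ − φ·cos φ) = 16.076308·(0.57620410 − 0.61407664·0.81730584) = 1.194722

x=18.827596 y=1.194722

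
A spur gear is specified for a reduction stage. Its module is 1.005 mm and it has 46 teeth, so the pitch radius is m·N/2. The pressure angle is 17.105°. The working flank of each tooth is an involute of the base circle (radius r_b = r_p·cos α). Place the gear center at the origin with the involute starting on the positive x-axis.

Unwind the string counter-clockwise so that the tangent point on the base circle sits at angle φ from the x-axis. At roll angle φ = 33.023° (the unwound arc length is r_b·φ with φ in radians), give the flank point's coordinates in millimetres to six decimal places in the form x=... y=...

pitch radius r_p = m·N/2 = 1.005·46/2 = 23.115000
base radius r_b = r_p·cos α = 23.115000·cos 17.105° = 22.092562
roll angle φ = 33.023° = 0.57636008 rad
x = r_b·(cos φ + φ·sin φ) = 22.092562·(0.83845187 + 0.57636008·0.54497566) = 25.462873
y = r_b·(sin φ − φ·cos φ) = 22.092562·(0.54497566 − 0.57636008·0.83845187) = 1.363674

x=25.462873 y=1.363674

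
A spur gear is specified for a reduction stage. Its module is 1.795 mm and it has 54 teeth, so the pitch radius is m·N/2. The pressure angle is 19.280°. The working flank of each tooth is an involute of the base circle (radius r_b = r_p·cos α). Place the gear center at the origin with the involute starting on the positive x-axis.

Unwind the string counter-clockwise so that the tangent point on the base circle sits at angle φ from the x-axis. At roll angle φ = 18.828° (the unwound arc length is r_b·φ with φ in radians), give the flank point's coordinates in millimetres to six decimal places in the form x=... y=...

pitch radius r_p = m·N/2 = 1.795·54/2 = 48.465000
base radius r_b = r_p·cos α = 48.465000·cos 19.280° = 45.746902
roll angle φ = 18.828° = 0.32861059 rad
x = r_b·(cos φ + φ·sin φ) = 45.746902·(0.94649166 + 0.32861059·0.32272828) = 48.150608
y = r_b·(sin φ − φ·cos φ) = 45.746902·(0.32272828 − 0.32861059·0.94649166) = 0.535289

x=48.150608 y=0.535289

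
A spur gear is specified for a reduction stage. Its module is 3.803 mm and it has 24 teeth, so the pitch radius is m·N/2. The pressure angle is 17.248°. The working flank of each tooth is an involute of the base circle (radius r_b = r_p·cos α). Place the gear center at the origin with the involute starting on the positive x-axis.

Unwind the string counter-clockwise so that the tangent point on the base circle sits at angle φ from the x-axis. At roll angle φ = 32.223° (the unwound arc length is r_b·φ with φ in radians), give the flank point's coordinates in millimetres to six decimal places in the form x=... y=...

pitch radius r_p = m·N/2 = 3.803·24/2 = 45.636000
base radius r_b = r_p·cos α = 45.636000·cos 17.248° = 43.583763
roll angle φ = 32.223° = 0.56239744 rad
x = r_b·(cos φ + φ·sin φ) = 43.583763·(0.84597919 + 0.56239744·0.53321592) = 49.940823
y = r_b·(sin φ − φ·cos φ) = 43.583763·(0.53321592 − 0.56239744·0.84597919) = 2.503424

x=49.940823 y=2.503424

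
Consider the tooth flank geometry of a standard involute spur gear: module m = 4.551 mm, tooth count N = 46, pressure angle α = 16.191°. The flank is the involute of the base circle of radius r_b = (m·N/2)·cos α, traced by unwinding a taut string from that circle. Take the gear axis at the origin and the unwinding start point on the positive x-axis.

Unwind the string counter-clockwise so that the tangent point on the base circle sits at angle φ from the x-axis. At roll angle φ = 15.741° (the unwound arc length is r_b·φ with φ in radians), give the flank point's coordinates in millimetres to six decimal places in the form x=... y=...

pitch radius r_p = m·N/2 = 4.551·46/2 = 104.673000
base radius r_b = r_p·cos α = 104.673000·cos 16.191° = 100.521407
roll angle φ = 15.741° = 0.27473228 rad
x = r_b·(cos φ + φ·sin φ) = 100.521407·(0.96249786 + 0.27473228·0.27128926) = 104.243692
y = r_b·(sin φ − φ·cos φ) = 100.521407·(0.27128926 − 0.27473228·0.96249786) = 0.689580

x=104.243692 y=0.689580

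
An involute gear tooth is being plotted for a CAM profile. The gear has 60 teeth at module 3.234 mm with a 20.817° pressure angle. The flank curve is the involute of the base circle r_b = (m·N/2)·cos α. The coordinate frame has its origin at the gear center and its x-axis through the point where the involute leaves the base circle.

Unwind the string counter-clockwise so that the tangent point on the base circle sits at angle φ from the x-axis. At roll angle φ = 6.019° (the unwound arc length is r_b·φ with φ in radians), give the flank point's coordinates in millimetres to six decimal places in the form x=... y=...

x=91.185580 y=0.035006

pitch radius r_p = m·N/2 = 3.234·60/2 = 97.020000
base radius r_b = r_p·cos α = 97.020000·cos 20.817° = 90.686561
roll angle φ = 6.019° = 0.10505137 rad
x = r_b·(cos φ + φ·sin φ) = 90.686561·(0.99448718 + 0.10505137·0.10485825) = 91.185580
y = r_b·(sin φ − φ·cos φ) = 90.686561·(0.10485825 − 0.10505137·0.99448718) = 0.035006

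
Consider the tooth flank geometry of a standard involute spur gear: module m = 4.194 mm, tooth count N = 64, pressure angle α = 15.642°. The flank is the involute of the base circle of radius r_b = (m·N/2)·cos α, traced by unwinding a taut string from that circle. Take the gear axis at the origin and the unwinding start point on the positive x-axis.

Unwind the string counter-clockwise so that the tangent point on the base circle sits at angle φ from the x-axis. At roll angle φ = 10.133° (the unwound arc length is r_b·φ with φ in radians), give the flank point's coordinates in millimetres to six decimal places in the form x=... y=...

pitch radius r_p = m·N/2 = 4.194·64/2 = 134.208000
base radius r_b = r_p·cos α = 134.208000·cos 15.642° = 129.237631
roll angle φ = 10.133° = 0.17685421 rad
x = r_b·(cos φ + φ·sin φ) = 129.237631·(0.98440201 + 0.17685421·0.17593373) = 131.242964
y = r_b·(sin φ − φ·cos φ) = 129.237631·(0.17593373 − 0.17685421·0.98440201) = 0.237550

x=131.242964 y=0.237550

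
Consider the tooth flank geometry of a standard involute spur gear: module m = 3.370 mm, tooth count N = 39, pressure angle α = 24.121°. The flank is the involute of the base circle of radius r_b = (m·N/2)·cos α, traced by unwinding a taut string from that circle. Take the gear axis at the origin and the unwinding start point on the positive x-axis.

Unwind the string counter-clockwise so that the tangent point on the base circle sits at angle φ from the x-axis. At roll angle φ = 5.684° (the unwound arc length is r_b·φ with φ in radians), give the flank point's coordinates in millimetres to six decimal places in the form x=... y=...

pitch radius r_p = m·N/2 = 3.370·39/2 = 65.715000
base radius r_b = r_p·cos α = 65.715000·cos 24.121° = 59.977059
roll angle φ = 5.684° = 0.09920451 rad
x = r_b·(cos φ + φ·sin φ) = 59.977059·(0.99508327 + 0.09920451·0.09904187) = 60.271466
y = r_b·(sin φ − φ·cos φ) = 59.977059·(0.09904187 − 0.09920451·0.99508327) = 0.019500

x=60.271466 y=0.019500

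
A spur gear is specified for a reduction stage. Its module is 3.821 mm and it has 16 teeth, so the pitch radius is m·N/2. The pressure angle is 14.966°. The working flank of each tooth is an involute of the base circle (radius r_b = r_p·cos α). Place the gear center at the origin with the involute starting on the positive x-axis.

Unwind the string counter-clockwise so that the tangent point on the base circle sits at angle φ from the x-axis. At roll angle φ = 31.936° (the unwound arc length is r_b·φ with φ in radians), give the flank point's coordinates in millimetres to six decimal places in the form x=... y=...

x=33.768297 y=1.652262

pitch radius r_p = m·N/2 = 3.821·16/2 = 30.568000
base radius r_b = r_p·cos α = 30.568000·cos 14.966° = 29.531110
roll angle φ = 31.936° = 0.55738835 rad
x = r_b·(cos φ + φ·sin φ) = 29.531110·(0.84863949 + 0.55738835·0.52897166) = 33.768297
y = r_b·(sin φ − φ·cos φ) = 29.531110·(0.52897166 − 0.55738835·0.84863949) = 1.652262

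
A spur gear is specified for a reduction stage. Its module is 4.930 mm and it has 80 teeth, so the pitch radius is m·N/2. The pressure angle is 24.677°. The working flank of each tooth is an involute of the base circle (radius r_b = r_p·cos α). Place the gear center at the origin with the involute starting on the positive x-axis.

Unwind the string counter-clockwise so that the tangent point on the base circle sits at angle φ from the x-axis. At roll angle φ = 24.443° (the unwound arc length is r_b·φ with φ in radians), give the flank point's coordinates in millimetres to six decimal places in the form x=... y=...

x=194.762514 y=4.553712

pitch radius r_p = m·N/2 = 4.930·80/2 = 197.200000
base radius r_b = r_p·cos α = 197.200000·cos 24.677° = 179.190877
roll angle φ = 24.443° = 0.42661083 rad
x = r_b·(cos φ + φ·sin φ) = 179.190877·(0.91037337 + 0.42661083·0.41378777) = 194.762514
y = r_b·(sin φ − φ·cos φ) = 179.190877·(0.41378777 − 0.42661083·0.91037337) = 4.553712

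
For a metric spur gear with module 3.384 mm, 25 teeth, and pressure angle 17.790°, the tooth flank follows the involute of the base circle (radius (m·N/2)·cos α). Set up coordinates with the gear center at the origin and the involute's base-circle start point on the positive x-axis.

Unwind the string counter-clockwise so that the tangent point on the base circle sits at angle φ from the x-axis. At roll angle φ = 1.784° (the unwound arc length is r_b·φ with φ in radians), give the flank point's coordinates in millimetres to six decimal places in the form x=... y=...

pitch radius r_p = m·N/2 = 3.384·25/2 = 42.300000
base radius r_b = r_p·cos α = 42.300000·cos 17.790° = 40.277330
roll angle φ = 1.784° = 0.03113667 rad
x = r_b·(cos φ + φ·sin φ) = 40.277330·(0.99951529 + 0.03113667·0.03113164) = 40.296849
y = r_b·(sin φ − φ·cos φ) = 40.277330·(0.03113164 − 0.03113667·0.99951529) = 0.000405

x=40.296849 y=0.000405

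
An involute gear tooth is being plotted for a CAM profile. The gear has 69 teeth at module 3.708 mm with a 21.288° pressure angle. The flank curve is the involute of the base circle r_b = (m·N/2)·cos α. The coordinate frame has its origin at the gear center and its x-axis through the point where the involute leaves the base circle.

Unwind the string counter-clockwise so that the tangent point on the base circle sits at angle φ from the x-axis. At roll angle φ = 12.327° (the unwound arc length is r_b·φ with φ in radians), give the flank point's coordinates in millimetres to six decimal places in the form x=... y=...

pitch radius r_p = m·N/2 = 3.708·69/2 = 127.926000
base radius r_b = r_p·cos α = 127.926000·cos 21.288° = 119.197262
roll angle φ = 12.327° = 0.21514674 rad
x = r_b·(cos φ + φ·sin φ) = 119.197262·(0.97694508 + 0.21514674·0.21349078) = 121.924128
y = r_b·(sin φ − φ·cos φ) = 119.197262·(0.21349078 − 0.21514674·0.97694508) = 0.393856

x=121.924128 y=0.393856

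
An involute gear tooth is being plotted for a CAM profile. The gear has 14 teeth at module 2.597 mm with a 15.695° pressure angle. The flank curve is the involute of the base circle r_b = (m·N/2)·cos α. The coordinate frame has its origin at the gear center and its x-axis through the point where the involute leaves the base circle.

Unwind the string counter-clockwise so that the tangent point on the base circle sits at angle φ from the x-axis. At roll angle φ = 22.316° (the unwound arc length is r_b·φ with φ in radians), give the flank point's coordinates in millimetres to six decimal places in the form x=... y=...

x=18.778752 y=0.339489

pitch radius r_p = m·N/2 = 2.597·14/2 = 18.179000
base radius r_b = r_p·cos α = 18.179000·cos 15.695° = 17.501202
roll angle φ = 22.316° = 0.38948768 rad
x = r_b·(cos φ + φ·sin φ) = 17.501202·(0.92510372 + 0.38948768·0.37971451) = 18.778752
y = r_b·(sin φ − φ·cos φ) = 17.501202·(0.37971451 − 0.38948768·0.92510372) = 0.339489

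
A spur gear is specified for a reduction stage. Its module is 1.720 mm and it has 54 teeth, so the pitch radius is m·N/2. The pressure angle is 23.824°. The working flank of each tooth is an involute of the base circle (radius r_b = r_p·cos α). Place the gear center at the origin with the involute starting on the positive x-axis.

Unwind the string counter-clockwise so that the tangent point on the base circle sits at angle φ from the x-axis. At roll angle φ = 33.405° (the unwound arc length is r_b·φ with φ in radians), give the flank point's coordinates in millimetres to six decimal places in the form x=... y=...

x=49.101176 y=2.712215

pitch radius r_p = m·N/2 = 1.720·54/2 = 46.440000
base radius r_b = r_p·cos α = 46.440000·cos 23.824° = 42.482873
roll angle φ = 33.405° = 0.58302724 rad
x = r_b·(cos φ + φ·sin φ) = 42.482873·(0.83479982 + 0.58302724·0.55055359) = 49.101176
y = r_b·(sin φ − φ·cos φ) = 42.482873·(0.55055359 − 0.58302724·0.83479982) = 2.712215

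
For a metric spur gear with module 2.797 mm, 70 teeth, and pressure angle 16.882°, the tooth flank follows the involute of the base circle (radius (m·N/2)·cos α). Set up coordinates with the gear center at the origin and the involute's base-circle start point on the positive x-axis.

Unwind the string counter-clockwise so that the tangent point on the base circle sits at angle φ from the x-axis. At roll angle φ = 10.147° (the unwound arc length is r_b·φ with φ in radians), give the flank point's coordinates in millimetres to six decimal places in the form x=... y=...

x=95.133729 y=0.172898

pitch radius r_p = m·N/2 = 2.797·70/2 = 97.895000
base radius r_b = r_p·cos α = 97.895000·cos 16.882° = 93.676202
roll angle φ = 10.147° = 0.17709856 rad
x = r_b·(cos φ + φ·sin φ) = 93.676202·(0.98435899 + 0.17709856·0.17617426) = 95.133729
y = r_b·(sin φ − φ·cos φ) = 93.676202·(0.17617426 − 0.17709856·0.98435899) = 0.172898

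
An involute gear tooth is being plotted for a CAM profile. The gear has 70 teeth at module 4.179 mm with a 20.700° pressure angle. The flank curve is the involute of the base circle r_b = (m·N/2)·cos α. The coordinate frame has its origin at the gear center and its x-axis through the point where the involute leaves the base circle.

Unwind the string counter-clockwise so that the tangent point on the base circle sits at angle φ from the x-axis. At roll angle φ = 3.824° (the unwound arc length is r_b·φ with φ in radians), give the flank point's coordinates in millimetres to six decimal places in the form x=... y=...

x=137.127114 y=0.013553

pitch radius r_p = m·N/2 = 4.179·70/2 = 146.265000
base radius r_b = r_p·cos α = 146.265000·cos 20.700° = 136.822721
roll angle φ = 3.824° = 0.06674139 rad
x = r_b·(cos φ + φ·sin φ) = 136.822721·(0.99777362 + 0.06674139·0.06669185) = 137.127114
y = r_b·(sin φ − φ·cos φ) = 136.822721·(0.06669185 − 0.06674139·0.99777362) = 0.013553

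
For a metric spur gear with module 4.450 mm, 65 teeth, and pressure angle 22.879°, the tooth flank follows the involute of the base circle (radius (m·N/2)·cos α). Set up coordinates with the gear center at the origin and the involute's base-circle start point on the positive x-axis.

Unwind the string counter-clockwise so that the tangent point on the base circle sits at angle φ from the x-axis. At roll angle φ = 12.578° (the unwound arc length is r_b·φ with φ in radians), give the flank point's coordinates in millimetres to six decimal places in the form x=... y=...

x=136.419220 y=0.467637

pitch radius r_p = m·N/2 = 4.450·65/2 = 144.625000
base radius r_b = r_p·cos α = 144.625000·cos 22.879° = 133.247057
roll angle φ = 12.578° = 0.21952751 rad
x = r_b·(cos φ + φ·sin φ) = 133.247057·(0.97600045 + 0.21952751·0.21776850) = 136.419220
y = r_b·(sin φ − φ·cos φ) = 133.247057·(0.21776850 − 0.21952751·0.97600045) = 0.467637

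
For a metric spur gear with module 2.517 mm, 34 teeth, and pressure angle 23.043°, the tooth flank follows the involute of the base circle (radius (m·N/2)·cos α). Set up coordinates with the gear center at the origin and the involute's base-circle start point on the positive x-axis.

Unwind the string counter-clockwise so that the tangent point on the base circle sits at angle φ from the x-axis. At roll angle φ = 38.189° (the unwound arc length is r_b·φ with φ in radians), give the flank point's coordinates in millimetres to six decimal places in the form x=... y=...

x=47.173479 y=3.716444

pitch radius r_p = m·N/2 = 2.517·34/2 = 42.789000
base radius r_b = r_p·cos α = 42.789000·cos 23.043° = 39.374924
roll angle φ = 38.189° = 0.66652379 rad
x = r_b·(cos φ + φ·sin φ) = 39.374924·(0.78597560 + 0.66652379·0.61825751) = 47.173479
y = r_b·(sin φ − φ·cos φ) = 39.374924·(0.61825751 − 0.66652379·0.78597560) = 3.716444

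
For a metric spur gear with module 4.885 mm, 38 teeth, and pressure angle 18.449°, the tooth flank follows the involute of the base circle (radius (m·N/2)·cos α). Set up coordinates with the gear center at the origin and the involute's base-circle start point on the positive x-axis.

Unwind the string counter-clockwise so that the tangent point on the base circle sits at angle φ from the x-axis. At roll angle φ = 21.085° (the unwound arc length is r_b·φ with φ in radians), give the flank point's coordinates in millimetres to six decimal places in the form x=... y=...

x=93.806287 y=1.442921

pitch radius r_p = m·N/2 = 4.885·38/2 = 92.815000
base radius r_b = r_p·cos α = 92.815000·cos 18.449° = 88.044840
roll angle φ = 21.085° = 0.36800267 rad
x = r_b·(cos φ + φ·sin φ) = 88.044840·(0.93304775 + 0.36800267·0.35975255) = 93.806287
y = r_b·(sin φ − φ·cos φ) = 88.044840·(0.35975255 − 0.36800267·0.93304775) = 1.442921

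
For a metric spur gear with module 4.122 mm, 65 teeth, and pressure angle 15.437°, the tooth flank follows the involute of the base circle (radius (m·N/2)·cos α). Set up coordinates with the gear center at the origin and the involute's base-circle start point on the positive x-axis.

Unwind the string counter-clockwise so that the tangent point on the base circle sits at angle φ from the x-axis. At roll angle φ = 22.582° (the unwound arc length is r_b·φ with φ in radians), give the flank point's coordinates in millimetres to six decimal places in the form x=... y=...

x=138.775491 y=2.594602

pitch radius r_p = m·N/2 = 4.122·65/2 = 133.965000
base radius r_b = r_p·cos α = 133.965000·cos 15.437° = 129.132040
roll angle φ = 22.582° = 0.39413025 rad
x = r_b·(cos φ + φ·sin φ) = 129.132040·(0.92333090 + 0.39413025·0.38400527) = 138.775491
y = r_b·(sin φ − φ·cos φ) = 129.132040·(0.38400527 − 0.39413025·0.92333090) = 2.594602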